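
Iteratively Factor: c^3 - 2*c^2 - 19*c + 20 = (c - 1)*(c^2 - c - 20) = (c - 5)*(c - 1)*(c + 4)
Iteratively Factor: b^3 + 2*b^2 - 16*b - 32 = (b - 4)*(b^2 + 6*b + 8) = (b - 4)*(b + 4)*(b + 2)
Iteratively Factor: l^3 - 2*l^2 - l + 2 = (l - 1)*(l^2 - l - 2) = (l - 2)*(l - 1)*(l + 1)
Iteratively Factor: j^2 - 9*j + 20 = (j - 4)*(j - 5)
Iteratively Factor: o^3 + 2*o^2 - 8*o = (o - 2)*(o^2 + 4*o) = (o - 2)*(o + 4)*(o)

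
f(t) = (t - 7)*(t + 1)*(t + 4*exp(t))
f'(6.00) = -1584.72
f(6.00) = -11338.01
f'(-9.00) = 344.05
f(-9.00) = -1151.94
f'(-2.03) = 29.32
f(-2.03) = -13.99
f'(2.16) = -607.67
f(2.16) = -563.52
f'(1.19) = -231.93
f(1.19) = -182.44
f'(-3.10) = 60.65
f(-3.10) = -61.93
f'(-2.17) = 33.34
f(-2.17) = -18.38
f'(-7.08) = 228.56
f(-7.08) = -605.81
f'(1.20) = -234.35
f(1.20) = -184.77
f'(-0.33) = -35.99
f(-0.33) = -12.50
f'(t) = (t - 7)*(t + 1)*(4*exp(t) + 1) + (t - 7)*(t + 4*exp(t)) + (t + 1)*(t + 4*exp(t)) = 4*t^2*exp(t) + 3*t^2 - 16*t*exp(t) - 12*t - 52*exp(t) - 7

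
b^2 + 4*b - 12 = (b - 2)*(b + 6)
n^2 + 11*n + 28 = (n + 4)*(n + 7)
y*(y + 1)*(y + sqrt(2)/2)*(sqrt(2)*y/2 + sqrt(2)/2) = sqrt(2)*y^4/2 + y^3/2 + sqrt(2)*y^3 + sqrt(2)*y^2/2 + y^2 + y/2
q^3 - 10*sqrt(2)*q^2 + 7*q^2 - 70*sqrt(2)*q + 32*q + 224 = (q + 7)*(q - 8*sqrt(2))*(q - 2*sqrt(2))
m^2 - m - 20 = (m - 5)*(m + 4)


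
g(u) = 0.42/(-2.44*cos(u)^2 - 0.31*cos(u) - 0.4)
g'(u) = 0.42*(-4.88*sin(u)*cos(u) - 0.31*sin(u))/(-2.44*cos(u)^2 - 0.31*cos(u) - 0.4)^2 = -(2.0496*cos(u) + 0.1302)*sin(u)/(2.44*cos(u)^2 + 0.31*cos(u) + 0.4)^2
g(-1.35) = -0.72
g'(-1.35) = 1.65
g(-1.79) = -0.94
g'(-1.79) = -1.53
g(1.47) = -0.92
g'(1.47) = -1.61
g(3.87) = -0.27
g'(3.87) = -0.40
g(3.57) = -0.20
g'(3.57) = -0.16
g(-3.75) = -0.23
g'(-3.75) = 0.28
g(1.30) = -0.64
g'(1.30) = -1.51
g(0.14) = -0.14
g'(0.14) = -0.03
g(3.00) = -0.17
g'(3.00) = 0.04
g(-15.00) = -0.27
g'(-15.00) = -0.38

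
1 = 1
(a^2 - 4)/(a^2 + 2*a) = (a - 2)/a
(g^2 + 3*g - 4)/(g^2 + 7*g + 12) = (g - 1)/(g + 3)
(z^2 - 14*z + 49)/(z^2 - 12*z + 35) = (z - 7)/(z - 5)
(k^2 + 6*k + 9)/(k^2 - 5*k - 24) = (k + 3)/(k - 8)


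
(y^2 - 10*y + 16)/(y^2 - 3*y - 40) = (y - 2)/(y + 5)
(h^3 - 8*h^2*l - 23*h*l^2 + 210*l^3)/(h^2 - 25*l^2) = (h^2 - 13*h*l + 42*l^2)/(h - 5*l)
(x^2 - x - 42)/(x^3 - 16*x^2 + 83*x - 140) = (x + 6)/(x^2 - 9*x + 20)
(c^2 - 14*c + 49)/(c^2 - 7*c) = (c - 7)/c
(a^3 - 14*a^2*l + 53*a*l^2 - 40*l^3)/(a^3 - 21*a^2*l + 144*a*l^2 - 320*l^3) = (a - l)/(a - 8*l)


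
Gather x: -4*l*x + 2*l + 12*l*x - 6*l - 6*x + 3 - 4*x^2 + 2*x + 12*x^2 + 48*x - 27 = -4*l + 8*x^2 + x*(8*l + 44) - 24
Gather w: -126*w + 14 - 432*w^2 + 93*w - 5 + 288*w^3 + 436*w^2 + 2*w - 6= 288*w^3 + 4*w^2 - 31*w + 3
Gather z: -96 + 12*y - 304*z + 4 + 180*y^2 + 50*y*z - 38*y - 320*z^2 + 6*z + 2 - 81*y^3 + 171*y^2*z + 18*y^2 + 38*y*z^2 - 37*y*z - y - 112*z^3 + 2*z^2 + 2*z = -81*y^3 + 198*y^2 - 27*y - 112*z^3 + z^2*(38*y - 318) + z*(171*y^2 + 13*y - 296) - 90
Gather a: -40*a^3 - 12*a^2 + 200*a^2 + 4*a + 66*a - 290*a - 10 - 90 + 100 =-40*a^3 + 188*a^2 - 220*a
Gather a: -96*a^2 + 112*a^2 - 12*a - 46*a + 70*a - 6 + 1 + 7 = 16*a^2 + 12*a + 2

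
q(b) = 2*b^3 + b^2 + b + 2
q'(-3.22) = 56.77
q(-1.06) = -0.32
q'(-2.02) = 21.44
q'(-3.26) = 58.25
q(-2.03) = -12.64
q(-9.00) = -1384.00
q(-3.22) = -57.62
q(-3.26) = -59.92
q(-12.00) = -3322.00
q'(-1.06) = 5.62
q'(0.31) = 2.20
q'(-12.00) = 841.00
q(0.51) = 3.04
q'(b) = 6*b^2 + 2*b + 1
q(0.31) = 2.47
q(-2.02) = -12.42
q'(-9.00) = 469.00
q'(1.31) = 13.92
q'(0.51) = 3.58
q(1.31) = 9.52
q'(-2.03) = 21.67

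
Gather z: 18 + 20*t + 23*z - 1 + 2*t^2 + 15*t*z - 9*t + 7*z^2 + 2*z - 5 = 2*t^2 + 11*t + 7*z^2 + z*(15*t + 25) + 12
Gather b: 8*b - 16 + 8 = 8*b - 8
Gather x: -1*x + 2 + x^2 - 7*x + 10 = x^2 - 8*x + 12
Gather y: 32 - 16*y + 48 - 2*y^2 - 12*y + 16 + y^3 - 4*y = y^3 - 2*y^2 - 32*y + 96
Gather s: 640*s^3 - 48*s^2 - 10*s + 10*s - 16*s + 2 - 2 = 640*s^3 - 48*s^2 - 16*s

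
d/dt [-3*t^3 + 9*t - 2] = 9 - 9*t^2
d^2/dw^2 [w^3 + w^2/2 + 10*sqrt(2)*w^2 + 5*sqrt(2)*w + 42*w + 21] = 6*w + 1 + 20*sqrt(2)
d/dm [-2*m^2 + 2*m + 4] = 2 - 4*m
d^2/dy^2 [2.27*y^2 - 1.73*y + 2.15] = 4.54000000000000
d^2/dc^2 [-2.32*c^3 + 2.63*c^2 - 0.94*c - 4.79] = 5.26 - 13.92*c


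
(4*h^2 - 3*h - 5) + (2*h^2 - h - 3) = 6*h^2 - 4*h - 8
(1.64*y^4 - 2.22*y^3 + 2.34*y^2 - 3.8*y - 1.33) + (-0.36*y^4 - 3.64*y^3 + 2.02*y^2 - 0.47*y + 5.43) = 1.28*y^4 - 5.86*y^3 + 4.36*y^2 - 4.27*y + 4.1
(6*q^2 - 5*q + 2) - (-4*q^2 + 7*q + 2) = 10*q^2 - 12*q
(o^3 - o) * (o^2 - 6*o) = o^5 - 6*o^4 - o^3 + 6*o^2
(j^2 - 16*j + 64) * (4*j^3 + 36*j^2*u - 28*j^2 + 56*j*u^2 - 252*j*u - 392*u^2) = 4*j^5 + 36*j^4*u - 92*j^4 + 56*j^3*u^2 - 828*j^3*u + 704*j^3 - 1288*j^2*u^2 + 6336*j^2*u - 1792*j^2 + 9856*j*u^2 - 16128*j*u - 25088*u^2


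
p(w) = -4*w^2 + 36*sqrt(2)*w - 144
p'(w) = -8*w + 36*sqrt(2)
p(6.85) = 17.06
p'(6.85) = -3.89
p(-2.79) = -317.18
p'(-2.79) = 73.23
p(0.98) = -97.95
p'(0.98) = 43.07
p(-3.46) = -368.04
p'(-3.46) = 78.59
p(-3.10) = -340.27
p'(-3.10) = 75.71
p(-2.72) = -312.07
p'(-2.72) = 72.67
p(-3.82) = -396.85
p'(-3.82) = 81.47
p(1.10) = -92.84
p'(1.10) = 42.11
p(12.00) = -109.06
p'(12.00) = -45.09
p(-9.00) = -926.21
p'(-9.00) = 122.91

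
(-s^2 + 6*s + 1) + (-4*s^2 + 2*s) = -5*s^2 + 8*s + 1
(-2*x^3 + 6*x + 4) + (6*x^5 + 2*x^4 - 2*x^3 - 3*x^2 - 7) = 6*x^5 + 2*x^4 - 4*x^3 - 3*x^2 + 6*x - 3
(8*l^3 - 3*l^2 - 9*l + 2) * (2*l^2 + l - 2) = 16*l^5 + 2*l^4 - 37*l^3 + l^2 + 20*l - 4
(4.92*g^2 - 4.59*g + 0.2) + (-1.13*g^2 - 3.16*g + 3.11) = 3.79*g^2 - 7.75*g + 3.31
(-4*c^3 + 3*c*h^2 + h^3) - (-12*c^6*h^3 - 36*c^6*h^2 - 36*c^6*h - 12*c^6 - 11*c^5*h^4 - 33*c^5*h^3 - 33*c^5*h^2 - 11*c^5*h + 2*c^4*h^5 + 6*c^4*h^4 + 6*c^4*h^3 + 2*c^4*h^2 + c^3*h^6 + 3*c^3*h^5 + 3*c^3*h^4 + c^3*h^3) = 12*c^6*h^3 + 36*c^6*h^2 + 36*c^6*h + 12*c^6 + 11*c^5*h^4 + 33*c^5*h^3 + 33*c^5*h^2 + 11*c^5*h - 2*c^4*h^5 - 6*c^4*h^4 - 6*c^4*h^3 - 2*c^4*h^2 - c^3*h^6 - 3*c^3*h^5 - 3*c^3*h^4 - c^3*h^3 - 4*c^3 + 3*c*h^2 + h^3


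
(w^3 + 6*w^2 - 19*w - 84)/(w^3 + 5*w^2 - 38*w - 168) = (w^2 - w - 12)/(w^2 - 2*w - 24)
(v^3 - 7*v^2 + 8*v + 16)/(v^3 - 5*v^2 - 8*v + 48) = (v + 1)/(v + 3)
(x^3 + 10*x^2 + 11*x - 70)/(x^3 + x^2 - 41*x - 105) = (x^2 + 5*x - 14)/(x^2 - 4*x - 21)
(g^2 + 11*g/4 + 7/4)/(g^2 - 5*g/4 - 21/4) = (g + 1)/(g - 3)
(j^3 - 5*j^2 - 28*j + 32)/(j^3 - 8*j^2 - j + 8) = (j + 4)/(j + 1)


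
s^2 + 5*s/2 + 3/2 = (s + 1)*(s + 3/2)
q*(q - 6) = q^2 - 6*q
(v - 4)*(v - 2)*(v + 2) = v^3 - 4*v^2 - 4*v + 16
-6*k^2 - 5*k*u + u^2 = (-6*k + u)*(k + u)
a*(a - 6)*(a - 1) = a^3 - 7*a^2 + 6*a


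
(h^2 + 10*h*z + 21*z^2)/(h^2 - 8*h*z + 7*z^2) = (h^2 + 10*h*z + 21*z^2)/(h^2 - 8*h*z + 7*z^2)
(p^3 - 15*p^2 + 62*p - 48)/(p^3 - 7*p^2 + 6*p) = (p - 8)/p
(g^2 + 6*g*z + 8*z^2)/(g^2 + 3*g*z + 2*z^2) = (g + 4*z)/(g + z)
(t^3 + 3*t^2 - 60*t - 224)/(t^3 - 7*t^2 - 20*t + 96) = (t + 7)/(t - 3)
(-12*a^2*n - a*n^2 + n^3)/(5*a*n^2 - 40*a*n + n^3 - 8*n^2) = (-12*a^2 - a*n + n^2)/(5*a*n - 40*a + n^2 - 8*n)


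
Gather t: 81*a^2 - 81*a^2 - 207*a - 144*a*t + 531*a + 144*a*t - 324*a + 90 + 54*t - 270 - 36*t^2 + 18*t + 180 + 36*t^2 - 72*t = 0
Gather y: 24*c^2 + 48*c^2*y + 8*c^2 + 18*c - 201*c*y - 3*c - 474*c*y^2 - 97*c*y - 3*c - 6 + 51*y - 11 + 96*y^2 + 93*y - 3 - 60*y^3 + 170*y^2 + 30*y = 32*c^2 + 12*c - 60*y^3 + y^2*(266 - 474*c) + y*(48*c^2 - 298*c + 174) - 20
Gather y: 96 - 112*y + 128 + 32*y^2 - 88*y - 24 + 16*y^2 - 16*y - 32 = 48*y^2 - 216*y + 168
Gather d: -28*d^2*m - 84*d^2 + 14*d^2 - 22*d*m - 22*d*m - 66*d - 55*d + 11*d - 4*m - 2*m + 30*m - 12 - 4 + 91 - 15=d^2*(-28*m - 70) + d*(-44*m - 110) + 24*m + 60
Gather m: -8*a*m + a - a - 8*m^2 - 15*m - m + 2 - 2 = -8*m^2 + m*(-8*a - 16)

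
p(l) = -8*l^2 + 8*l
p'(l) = 8 - 16*l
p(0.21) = 1.33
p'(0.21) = 4.64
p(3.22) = -57.19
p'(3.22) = -43.52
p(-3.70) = -139.12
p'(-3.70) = 67.20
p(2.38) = -26.28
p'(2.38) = -30.08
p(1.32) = -3.38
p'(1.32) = -13.12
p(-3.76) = -143.18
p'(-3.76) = 68.16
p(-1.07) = -17.72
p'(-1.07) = 25.12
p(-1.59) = -32.94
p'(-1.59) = 33.44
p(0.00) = 0.00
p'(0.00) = 8.00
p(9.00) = -576.00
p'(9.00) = -136.00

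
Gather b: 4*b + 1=4*b + 1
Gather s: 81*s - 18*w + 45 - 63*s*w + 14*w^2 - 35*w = s*(81 - 63*w) + 14*w^2 - 53*w + 45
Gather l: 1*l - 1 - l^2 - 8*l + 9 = -l^2 - 7*l + 8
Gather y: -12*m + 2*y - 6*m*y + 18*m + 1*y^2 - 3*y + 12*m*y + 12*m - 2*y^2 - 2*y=18*m - y^2 + y*(6*m - 3)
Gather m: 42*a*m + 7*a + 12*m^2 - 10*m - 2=7*a + 12*m^2 + m*(42*a - 10) - 2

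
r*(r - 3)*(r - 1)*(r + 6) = r^4 + 2*r^3 - 21*r^2 + 18*r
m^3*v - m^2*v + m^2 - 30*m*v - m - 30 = (m - 6)*(m + 5)*(m*v + 1)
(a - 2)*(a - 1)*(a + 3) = a^3 - 7*a + 6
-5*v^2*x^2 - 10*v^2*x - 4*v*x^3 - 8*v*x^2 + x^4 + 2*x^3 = x*(-5*v + x)*(v + x)*(x + 2)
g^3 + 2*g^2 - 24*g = g*(g - 4)*(g + 6)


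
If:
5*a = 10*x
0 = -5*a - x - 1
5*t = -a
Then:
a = -2/11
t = 2/55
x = -1/11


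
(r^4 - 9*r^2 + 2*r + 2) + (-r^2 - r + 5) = r^4 - 10*r^2 + r + 7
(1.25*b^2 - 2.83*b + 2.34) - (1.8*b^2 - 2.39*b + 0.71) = -0.55*b^2 - 0.44*b + 1.63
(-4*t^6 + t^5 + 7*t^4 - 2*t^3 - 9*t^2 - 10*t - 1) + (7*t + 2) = -4*t^6 + t^5 + 7*t^4 - 2*t^3 - 9*t^2 - 3*t + 1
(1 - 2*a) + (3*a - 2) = a - 1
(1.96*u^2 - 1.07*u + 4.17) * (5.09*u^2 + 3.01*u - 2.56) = 9.9764*u^4 + 0.4533*u^3 + 12.987*u^2 + 15.2909*u - 10.6752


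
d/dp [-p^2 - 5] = -2*p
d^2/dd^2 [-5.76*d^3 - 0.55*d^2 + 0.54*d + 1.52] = -34.56*d - 1.1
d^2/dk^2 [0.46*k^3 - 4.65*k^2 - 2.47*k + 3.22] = 2.76*k - 9.3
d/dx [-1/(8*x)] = 1/(8*x^2)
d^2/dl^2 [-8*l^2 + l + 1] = -16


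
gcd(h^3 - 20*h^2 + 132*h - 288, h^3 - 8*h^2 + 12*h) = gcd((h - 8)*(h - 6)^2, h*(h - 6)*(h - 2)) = h - 6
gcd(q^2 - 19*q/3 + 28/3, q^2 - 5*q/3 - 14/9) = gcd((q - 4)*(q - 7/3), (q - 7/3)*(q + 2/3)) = q - 7/3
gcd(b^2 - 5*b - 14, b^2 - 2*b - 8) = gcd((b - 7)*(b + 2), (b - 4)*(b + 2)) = b + 2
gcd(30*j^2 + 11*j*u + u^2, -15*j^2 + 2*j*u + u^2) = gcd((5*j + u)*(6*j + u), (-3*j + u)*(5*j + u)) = 5*j + u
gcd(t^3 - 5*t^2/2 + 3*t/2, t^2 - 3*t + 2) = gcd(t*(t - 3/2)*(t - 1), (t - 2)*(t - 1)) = t - 1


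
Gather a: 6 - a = 6 - a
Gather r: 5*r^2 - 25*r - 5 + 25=5*r^2 - 25*r + 20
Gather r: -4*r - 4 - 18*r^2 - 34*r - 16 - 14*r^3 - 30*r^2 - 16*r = -14*r^3 - 48*r^2 - 54*r - 20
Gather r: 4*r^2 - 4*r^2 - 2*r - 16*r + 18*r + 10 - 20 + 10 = 0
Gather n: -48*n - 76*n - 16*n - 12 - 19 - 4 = -140*n - 35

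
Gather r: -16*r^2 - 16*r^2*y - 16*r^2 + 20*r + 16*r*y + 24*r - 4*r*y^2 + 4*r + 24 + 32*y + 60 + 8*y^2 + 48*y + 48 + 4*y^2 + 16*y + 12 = r^2*(-16*y - 32) + r*(-4*y^2 + 16*y + 48) + 12*y^2 + 96*y + 144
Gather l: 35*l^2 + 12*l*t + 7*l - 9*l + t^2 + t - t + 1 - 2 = 35*l^2 + l*(12*t - 2) + t^2 - 1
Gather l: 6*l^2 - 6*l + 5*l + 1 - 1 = 6*l^2 - l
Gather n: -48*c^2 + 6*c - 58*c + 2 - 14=-48*c^2 - 52*c - 12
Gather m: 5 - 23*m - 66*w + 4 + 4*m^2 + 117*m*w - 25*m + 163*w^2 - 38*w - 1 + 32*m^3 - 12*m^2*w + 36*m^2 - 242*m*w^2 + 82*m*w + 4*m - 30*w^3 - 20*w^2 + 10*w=32*m^3 + m^2*(40 - 12*w) + m*(-242*w^2 + 199*w - 44) - 30*w^3 + 143*w^2 - 94*w + 8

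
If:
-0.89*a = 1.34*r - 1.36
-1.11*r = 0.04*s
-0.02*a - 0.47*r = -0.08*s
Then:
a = 1.55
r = -0.01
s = 0.32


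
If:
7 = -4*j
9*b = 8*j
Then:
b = -14/9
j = -7/4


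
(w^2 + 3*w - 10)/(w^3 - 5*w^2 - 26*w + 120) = (w - 2)/(w^2 - 10*w + 24)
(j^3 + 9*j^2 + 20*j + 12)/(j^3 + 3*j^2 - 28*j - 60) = (j + 1)/(j - 5)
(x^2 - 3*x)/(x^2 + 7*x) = (x - 3)/(x + 7)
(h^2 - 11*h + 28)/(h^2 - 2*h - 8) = (h - 7)/(h + 2)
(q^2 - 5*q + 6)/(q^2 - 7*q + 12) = (q - 2)/(q - 4)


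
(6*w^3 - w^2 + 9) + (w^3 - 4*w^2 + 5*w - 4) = 7*w^3 - 5*w^2 + 5*w + 5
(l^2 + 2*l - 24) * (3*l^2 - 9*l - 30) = 3*l^4 - 3*l^3 - 120*l^2 + 156*l + 720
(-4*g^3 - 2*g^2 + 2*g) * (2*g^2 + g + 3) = -8*g^5 - 8*g^4 - 10*g^3 - 4*g^2 + 6*g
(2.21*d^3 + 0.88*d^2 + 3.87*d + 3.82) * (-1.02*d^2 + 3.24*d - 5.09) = -2.2542*d^5 + 6.2628*d^4 - 12.3451*d^3 + 4.1632*d^2 - 7.3215*d - 19.4438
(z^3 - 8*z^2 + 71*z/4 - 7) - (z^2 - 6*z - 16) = z^3 - 9*z^2 + 95*z/4 + 9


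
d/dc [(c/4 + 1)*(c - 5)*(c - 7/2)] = 3*c^2/4 - 9*c/4 - 33/8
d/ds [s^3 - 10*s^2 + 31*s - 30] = 3*s^2 - 20*s + 31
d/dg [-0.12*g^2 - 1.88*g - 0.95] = -0.24*g - 1.88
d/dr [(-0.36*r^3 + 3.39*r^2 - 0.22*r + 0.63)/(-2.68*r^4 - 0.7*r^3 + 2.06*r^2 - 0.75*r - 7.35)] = (-0.964799999999999*r^6 + 18.1704*r^5 - 0.137400000000001*r^4 + 6.9856*r^3 + 7.1717*r^2 - 52.4286*r + 2.0895)/(7.1824*r^8 + 3.752*r^7 - 10.5516*r^6 + 1.136*r^5 + 44.6896*r^4 + 7.2*r^3 - 29.7195*r^2 + 11.025*r + 54.0225)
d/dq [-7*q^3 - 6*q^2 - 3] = 3*q*(-7*q - 4)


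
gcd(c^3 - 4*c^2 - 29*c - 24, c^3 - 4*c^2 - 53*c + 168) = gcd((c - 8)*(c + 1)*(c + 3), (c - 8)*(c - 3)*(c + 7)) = c - 8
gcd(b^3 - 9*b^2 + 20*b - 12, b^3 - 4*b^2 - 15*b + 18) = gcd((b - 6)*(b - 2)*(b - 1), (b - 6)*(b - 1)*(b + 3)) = b^2 - 7*b + 6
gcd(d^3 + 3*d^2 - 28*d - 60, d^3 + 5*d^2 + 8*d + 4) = d + 2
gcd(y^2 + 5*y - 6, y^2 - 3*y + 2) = y - 1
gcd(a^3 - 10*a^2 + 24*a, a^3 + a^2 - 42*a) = a^2 - 6*a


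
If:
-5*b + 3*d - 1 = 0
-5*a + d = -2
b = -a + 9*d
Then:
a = 83/205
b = -38/205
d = 1/41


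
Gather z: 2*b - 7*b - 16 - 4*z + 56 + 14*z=-5*b + 10*z + 40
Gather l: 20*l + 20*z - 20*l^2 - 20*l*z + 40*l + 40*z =-20*l^2 + l*(60 - 20*z) + 60*z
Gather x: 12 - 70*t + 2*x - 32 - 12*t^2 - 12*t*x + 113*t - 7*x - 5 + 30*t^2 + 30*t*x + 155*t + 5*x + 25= 18*t^2 + 18*t*x + 198*t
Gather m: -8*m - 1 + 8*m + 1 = 0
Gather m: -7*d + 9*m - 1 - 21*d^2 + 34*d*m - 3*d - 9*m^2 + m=-21*d^2 - 10*d - 9*m^2 + m*(34*d + 10) - 1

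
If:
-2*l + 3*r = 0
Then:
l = 3*r/2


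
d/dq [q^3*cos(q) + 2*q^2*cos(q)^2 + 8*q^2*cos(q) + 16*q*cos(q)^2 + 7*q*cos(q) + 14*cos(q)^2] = -q^3*sin(q) - 8*q^2*sin(q) - 2*q^2*sin(2*q) + 3*q^2*cos(q) - 7*q*sin(q) - 16*q*sin(2*q) + 4*q*cos(q)^2 + 16*q*cos(q) - 14*sin(2*q) + 16*cos(q)^2 + 7*cos(q)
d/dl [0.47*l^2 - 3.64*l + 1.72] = 0.94*l - 3.64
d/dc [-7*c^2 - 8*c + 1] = -14*c - 8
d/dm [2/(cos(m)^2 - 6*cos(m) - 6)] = 4*(cos(m) - 3)*sin(m)/(sin(m)^2 + 6*cos(m) + 5)^2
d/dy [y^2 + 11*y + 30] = 2*y + 11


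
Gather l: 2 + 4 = 6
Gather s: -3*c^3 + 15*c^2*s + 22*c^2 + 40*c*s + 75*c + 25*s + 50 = -3*c^3 + 22*c^2 + 75*c + s*(15*c^2 + 40*c + 25) + 50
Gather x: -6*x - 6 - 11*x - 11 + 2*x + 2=-15*x - 15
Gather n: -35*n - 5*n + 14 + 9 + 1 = 24 - 40*n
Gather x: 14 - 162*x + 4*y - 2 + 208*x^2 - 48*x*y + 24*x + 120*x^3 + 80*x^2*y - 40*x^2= 120*x^3 + x^2*(80*y + 168) + x*(-48*y - 138) + 4*y + 12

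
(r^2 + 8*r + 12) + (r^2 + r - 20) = 2*r^2 + 9*r - 8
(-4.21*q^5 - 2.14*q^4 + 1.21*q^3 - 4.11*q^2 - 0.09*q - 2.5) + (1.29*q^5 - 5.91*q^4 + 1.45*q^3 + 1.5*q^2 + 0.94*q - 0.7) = -2.92*q^5 - 8.05*q^4 + 2.66*q^3 - 2.61*q^2 + 0.85*q - 3.2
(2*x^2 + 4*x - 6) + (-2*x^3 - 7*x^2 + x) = -2*x^3 - 5*x^2 + 5*x - 6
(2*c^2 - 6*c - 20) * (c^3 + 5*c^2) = 2*c^5 + 4*c^4 - 50*c^3 - 100*c^2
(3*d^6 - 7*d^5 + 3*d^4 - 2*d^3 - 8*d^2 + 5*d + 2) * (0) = 0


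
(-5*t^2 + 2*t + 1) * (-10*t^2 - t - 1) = 50*t^4 - 15*t^3 - 7*t^2 - 3*t - 1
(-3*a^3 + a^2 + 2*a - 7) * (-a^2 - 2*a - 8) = 3*a^5 + 5*a^4 + 20*a^3 - 5*a^2 - 2*a + 56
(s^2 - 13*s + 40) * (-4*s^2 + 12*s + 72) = -4*s^4 + 64*s^3 - 244*s^2 - 456*s + 2880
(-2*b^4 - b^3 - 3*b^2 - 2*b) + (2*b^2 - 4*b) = -2*b^4 - b^3 - b^2 - 6*b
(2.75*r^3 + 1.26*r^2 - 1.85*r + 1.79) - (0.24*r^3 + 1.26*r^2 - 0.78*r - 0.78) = 2.51*r^3 - 1.07*r + 2.57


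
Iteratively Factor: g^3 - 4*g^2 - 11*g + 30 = (g + 3)*(g^2 - 7*g + 10) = (g - 5)*(g + 3)*(g - 2)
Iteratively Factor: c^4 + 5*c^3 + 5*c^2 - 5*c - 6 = (c + 3)*(c^3 + 2*c^2 - c - 2) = (c - 1)*(c + 3)*(c^2 + 3*c + 2) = (c - 1)*(c + 2)*(c + 3)*(c + 1)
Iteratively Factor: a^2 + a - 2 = (a + 2)*(a - 1)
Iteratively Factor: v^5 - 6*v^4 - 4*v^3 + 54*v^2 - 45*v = (v - 3)*(v^4 - 3*v^3 - 13*v^2 + 15*v) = (v - 3)*(v - 1)*(v^3 - 2*v^2 - 15*v) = (v - 3)*(v - 1)*(v + 3)*(v^2 - 5*v) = (v - 5)*(v - 3)*(v - 1)*(v + 3)*(v)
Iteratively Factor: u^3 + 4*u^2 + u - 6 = (u + 3)*(u^2 + u - 2) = (u - 1)*(u + 3)*(u + 2)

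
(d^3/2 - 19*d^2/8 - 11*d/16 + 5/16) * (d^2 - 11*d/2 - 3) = d^5/2 - 41*d^4/8 + 87*d^3/8 + 359*d^2/32 + 11*d/32 - 15/16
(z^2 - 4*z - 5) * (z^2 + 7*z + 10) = z^4 + 3*z^3 - 23*z^2 - 75*z - 50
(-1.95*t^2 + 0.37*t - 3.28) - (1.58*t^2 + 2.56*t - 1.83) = -3.53*t^2 - 2.19*t - 1.45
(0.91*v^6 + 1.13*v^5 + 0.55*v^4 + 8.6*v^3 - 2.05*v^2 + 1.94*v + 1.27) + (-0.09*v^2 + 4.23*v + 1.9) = 0.91*v^6 + 1.13*v^5 + 0.55*v^4 + 8.6*v^3 - 2.14*v^2 + 6.17*v + 3.17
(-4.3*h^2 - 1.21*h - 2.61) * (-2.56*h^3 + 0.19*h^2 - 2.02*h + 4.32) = 11.008*h^5 + 2.2806*h^4 + 15.1377*h^3 - 16.6277*h^2 + 0.0449999999999999*h - 11.2752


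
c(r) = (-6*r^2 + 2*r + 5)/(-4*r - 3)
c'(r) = (2 - 12*r)/(-4*r - 3) + 4*(-6*r^2 + 2*r + 5)/(-4*r - 3)^2 = 2*(12*r^2 + 18*r + 7)/(16*r^2 + 24*r + 9)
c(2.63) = 2.31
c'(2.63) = 1.50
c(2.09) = 1.50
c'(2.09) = 1.50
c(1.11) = 0.02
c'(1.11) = 1.51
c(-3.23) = -6.46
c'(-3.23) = 1.51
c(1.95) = 1.29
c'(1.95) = 1.50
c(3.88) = 4.19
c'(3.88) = 1.50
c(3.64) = 3.83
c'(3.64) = 1.50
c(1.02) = -0.11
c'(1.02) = 1.51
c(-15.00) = -24.12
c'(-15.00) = 1.50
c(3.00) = 2.87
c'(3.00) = 1.50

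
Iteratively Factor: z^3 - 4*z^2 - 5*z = (z)*(z^2 - 4*z - 5) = z*(z + 1)*(z - 5)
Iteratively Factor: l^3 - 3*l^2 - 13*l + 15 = (l + 3)*(l^2 - 6*l + 5) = (l - 5)*(l + 3)*(l - 1)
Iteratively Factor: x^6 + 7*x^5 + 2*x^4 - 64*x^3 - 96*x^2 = (x + 2)*(x^5 + 5*x^4 - 8*x^3 - 48*x^2) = (x + 2)*(x + 4)*(x^4 + x^3 - 12*x^2) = x*(x + 2)*(x + 4)*(x^3 + x^2 - 12*x) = x^2*(x + 2)*(x + 4)*(x^2 + x - 12) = x^2*(x + 2)*(x + 4)^2*(x - 3)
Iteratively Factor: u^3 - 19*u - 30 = (u + 3)*(u^2 - 3*u - 10) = (u + 2)*(u + 3)*(u - 5)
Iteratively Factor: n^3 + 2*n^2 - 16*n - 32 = (n + 2)*(n^2 - 16) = (n - 4)*(n + 2)*(n + 4)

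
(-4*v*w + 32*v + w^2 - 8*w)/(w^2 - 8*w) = (-4*v + w)/w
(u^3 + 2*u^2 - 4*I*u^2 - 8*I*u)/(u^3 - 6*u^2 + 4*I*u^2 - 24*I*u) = (u^2 + u*(2 - 4*I) - 8*I)/(u^2 + u*(-6 + 4*I) - 24*I)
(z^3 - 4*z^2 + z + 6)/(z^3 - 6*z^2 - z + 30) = (z^2 - z - 2)/(z^2 - 3*z - 10)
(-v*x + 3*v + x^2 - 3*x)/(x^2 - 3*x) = (-v + x)/x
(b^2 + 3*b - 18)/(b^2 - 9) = (b + 6)/(b + 3)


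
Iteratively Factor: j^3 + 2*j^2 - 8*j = (j + 4)*(j^2 - 2*j) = (j - 2)*(j + 4)*(j)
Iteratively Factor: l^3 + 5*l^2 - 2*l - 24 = (l - 2)*(l^2 + 7*l + 12) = (l - 2)*(l + 3)*(l + 4)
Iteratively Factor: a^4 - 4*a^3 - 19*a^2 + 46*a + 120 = (a + 2)*(a^3 - 6*a^2 - 7*a + 60) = (a - 4)*(a + 2)*(a^2 - 2*a - 15) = (a - 5)*(a - 4)*(a + 2)*(a + 3)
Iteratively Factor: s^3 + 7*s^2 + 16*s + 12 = (s + 2)*(s^2 + 5*s + 6) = (s + 2)^2*(s + 3)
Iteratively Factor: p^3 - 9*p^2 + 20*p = (p)*(p^2 - 9*p + 20) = p*(p - 5)*(p - 4)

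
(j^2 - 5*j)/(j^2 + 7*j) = (j - 5)/(j + 7)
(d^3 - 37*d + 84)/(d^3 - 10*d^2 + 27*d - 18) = (d^2 + 3*d - 28)/(d^2 - 7*d + 6)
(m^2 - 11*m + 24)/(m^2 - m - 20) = (-m^2 + 11*m - 24)/(-m^2 + m + 20)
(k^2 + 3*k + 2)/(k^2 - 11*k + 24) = (k^2 + 3*k + 2)/(k^2 - 11*k + 24)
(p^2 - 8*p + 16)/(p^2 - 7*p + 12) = (p - 4)/(p - 3)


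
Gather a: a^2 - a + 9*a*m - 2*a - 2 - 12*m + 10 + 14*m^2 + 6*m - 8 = a^2 + a*(9*m - 3) + 14*m^2 - 6*m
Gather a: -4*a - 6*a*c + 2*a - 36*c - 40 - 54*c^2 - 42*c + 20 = a*(-6*c - 2) - 54*c^2 - 78*c - 20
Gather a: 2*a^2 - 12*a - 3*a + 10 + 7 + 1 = 2*a^2 - 15*a + 18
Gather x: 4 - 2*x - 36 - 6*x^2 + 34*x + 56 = -6*x^2 + 32*x + 24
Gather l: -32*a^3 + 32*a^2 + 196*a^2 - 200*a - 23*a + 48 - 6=-32*a^3 + 228*a^2 - 223*a + 42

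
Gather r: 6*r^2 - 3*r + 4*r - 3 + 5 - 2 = 6*r^2 + r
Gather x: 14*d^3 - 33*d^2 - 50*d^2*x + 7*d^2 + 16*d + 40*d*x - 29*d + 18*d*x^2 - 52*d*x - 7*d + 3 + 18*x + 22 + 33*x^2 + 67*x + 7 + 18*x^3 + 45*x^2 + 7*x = 14*d^3 - 26*d^2 - 20*d + 18*x^3 + x^2*(18*d + 78) + x*(-50*d^2 - 12*d + 92) + 32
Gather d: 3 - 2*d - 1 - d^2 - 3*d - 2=-d^2 - 5*d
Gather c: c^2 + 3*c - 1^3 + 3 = c^2 + 3*c + 2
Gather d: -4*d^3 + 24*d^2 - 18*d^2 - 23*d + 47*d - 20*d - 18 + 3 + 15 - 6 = -4*d^3 + 6*d^2 + 4*d - 6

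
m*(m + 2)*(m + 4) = m^3 + 6*m^2 + 8*m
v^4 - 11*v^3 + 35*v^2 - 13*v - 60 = (v - 5)*(v - 4)*(v - 3)*(v + 1)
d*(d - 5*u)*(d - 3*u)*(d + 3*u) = d^4 - 5*d^3*u - 9*d^2*u^2 + 45*d*u^3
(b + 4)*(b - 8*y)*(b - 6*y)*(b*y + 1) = b^4*y - 14*b^3*y^2 + 4*b^3*y + b^3 + 48*b^2*y^3 - 56*b^2*y^2 - 14*b^2*y + 4*b^2 + 192*b*y^3 + 48*b*y^2 - 56*b*y + 192*y^2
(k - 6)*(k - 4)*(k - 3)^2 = k^4 - 16*k^3 + 93*k^2 - 234*k + 216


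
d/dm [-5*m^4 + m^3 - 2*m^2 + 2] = m*(-20*m^2 + 3*m - 4)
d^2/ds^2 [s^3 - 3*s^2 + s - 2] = 6*s - 6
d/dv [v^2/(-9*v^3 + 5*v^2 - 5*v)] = (9*v^2 - 5)/(9*v^2 - 5*v + 5)^2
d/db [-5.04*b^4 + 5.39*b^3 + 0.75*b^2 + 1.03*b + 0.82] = -20.16*b^3 + 16.17*b^2 + 1.5*b + 1.03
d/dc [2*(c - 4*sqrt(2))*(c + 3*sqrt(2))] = 4*c - 2*sqrt(2)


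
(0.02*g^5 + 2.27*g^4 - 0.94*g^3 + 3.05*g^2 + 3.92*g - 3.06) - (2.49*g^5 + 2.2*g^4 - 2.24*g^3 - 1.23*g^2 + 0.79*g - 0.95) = -2.47*g^5 + 0.0699999999999998*g^4 + 1.3*g^3 + 4.28*g^2 + 3.13*g - 2.11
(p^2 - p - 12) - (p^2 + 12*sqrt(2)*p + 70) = -12*sqrt(2)*p - p - 82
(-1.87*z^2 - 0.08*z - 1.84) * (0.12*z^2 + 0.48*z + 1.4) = -0.2244*z^4 - 0.9072*z^3 - 2.8772*z^2 - 0.9952*z - 2.576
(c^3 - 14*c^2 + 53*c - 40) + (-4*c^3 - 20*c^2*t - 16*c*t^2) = -3*c^3 - 20*c^2*t - 14*c^2 - 16*c*t^2 + 53*c - 40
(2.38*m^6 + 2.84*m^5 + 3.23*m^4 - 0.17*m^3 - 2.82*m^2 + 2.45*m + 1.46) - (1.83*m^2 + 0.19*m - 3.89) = 2.38*m^6 + 2.84*m^5 + 3.23*m^4 - 0.17*m^3 - 4.65*m^2 + 2.26*m + 5.35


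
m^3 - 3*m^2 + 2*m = m*(m - 2)*(m - 1)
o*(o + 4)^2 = o^3 + 8*o^2 + 16*o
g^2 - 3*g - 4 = (g - 4)*(g + 1)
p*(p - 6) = p^2 - 6*p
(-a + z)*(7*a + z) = -7*a^2 + 6*a*z + z^2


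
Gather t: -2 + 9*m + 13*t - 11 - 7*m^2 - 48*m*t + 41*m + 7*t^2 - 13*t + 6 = -7*m^2 - 48*m*t + 50*m + 7*t^2 - 7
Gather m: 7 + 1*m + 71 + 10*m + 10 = 11*m + 88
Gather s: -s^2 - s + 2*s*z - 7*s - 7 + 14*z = -s^2 + s*(2*z - 8) + 14*z - 7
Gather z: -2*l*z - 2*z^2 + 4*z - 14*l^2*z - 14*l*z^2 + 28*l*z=z^2*(-14*l - 2) + z*(-14*l^2 + 26*l + 4)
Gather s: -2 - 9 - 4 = -15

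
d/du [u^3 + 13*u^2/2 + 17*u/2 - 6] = 3*u^2 + 13*u + 17/2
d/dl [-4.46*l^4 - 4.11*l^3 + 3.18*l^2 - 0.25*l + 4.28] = -17.84*l^3 - 12.33*l^2 + 6.36*l - 0.25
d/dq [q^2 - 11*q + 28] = 2*q - 11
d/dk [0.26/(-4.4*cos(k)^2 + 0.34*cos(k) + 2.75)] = (0.0884 - 2.288*cos(k))*sin(k)/(-4.4*cos(k)^2 + 0.34*cos(k) + 2.75)^2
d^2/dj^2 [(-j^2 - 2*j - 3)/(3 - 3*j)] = 4/(j^3 - 3*j^2 + 3*j - 1)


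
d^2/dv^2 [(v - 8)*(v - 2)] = 2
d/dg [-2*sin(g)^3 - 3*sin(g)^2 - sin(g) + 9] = (-6*sin(g) + 3*cos(2*g) - 4)*cos(g)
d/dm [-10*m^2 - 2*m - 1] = -20*m - 2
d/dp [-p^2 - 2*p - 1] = -2*p - 2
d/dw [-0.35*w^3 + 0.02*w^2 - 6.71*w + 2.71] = -1.05*w^2 + 0.04*w - 6.71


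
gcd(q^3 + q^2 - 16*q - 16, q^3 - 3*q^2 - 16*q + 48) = q^2 - 16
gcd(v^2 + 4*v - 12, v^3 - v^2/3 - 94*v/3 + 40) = v + 6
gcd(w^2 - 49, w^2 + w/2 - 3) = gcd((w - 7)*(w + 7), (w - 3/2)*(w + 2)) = 1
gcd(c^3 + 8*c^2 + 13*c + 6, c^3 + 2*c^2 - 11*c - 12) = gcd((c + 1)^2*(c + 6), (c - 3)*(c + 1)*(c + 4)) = c + 1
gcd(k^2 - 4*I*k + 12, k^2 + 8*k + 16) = 1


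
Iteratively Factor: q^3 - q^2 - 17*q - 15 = (q - 5)*(q^2 + 4*q + 3) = (q - 5)*(q + 1)*(q + 3)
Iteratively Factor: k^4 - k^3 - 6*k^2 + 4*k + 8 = (k - 2)*(k^3 + k^2 - 4*k - 4) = (k - 2)^2*(k^2 + 3*k + 2) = (k - 2)^2*(k + 2)*(k + 1)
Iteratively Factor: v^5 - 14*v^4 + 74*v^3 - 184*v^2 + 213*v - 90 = (v - 3)*(v^4 - 11*v^3 + 41*v^2 - 61*v + 30) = (v - 3)^2*(v^3 - 8*v^2 + 17*v - 10) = (v - 5)*(v - 3)^2*(v^2 - 3*v + 2) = (v - 5)*(v - 3)^2*(v - 2)*(v - 1)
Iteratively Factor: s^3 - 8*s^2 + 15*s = (s - 3)*(s^2 - 5*s) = s*(s - 3)*(s - 5)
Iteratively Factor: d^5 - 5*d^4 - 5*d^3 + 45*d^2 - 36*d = (d - 4)*(d^4 - d^3 - 9*d^2 + 9*d) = (d - 4)*(d - 3)*(d^3 + 2*d^2 - 3*d) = d*(d - 4)*(d - 3)*(d^2 + 2*d - 3) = d*(d - 4)*(d - 3)*(d + 3)*(d - 1)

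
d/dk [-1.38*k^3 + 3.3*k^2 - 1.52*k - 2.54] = -4.14*k^2 + 6.6*k - 1.52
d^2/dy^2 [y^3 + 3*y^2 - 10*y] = 6*y + 6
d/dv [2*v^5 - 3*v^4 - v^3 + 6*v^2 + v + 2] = 10*v^4 - 12*v^3 - 3*v^2 + 12*v + 1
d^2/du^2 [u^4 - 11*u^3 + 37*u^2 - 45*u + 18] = 12*u^2 - 66*u + 74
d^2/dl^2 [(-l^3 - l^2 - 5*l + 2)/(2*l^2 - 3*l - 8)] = 2*(-51*l^3 - 96*l^2 - 468*l + 106)/(8*l^6 - 36*l^5 - 42*l^4 + 261*l^3 + 168*l^2 - 576*l - 512)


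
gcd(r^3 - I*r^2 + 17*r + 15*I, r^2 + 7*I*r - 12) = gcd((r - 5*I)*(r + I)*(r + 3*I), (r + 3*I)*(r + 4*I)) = r + 3*I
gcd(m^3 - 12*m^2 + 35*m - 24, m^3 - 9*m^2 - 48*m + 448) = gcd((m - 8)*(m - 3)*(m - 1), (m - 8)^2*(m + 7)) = m - 8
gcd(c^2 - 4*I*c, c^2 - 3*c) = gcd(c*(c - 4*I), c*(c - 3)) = c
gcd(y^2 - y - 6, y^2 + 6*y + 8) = y + 2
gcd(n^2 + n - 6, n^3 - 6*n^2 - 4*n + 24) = n - 2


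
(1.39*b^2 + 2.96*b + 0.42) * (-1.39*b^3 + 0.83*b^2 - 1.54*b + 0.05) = -1.9321*b^5 - 2.9607*b^4 - 0.2676*b^3 - 4.1403*b^2 - 0.4988*b + 0.021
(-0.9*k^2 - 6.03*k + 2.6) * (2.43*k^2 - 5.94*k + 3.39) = -2.187*k^4 - 9.3069*k^3 + 39.0852*k^2 - 35.8857*k + 8.814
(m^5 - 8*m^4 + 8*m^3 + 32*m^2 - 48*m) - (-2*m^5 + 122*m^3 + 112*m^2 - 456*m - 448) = 3*m^5 - 8*m^4 - 114*m^3 - 80*m^2 + 408*m + 448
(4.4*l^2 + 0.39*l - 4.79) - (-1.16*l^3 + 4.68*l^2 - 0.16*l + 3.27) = 1.16*l^3 - 0.279999999999999*l^2 + 0.55*l - 8.06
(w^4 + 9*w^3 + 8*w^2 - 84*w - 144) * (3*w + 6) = 3*w^5 + 33*w^4 + 78*w^3 - 204*w^2 - 936*w - 864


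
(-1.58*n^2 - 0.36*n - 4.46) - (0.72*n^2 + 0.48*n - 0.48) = -2.3*n^2 - 0.84*n - 3.98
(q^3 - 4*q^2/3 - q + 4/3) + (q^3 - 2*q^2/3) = 2*q^3 - 2*q^2 - q + 4/3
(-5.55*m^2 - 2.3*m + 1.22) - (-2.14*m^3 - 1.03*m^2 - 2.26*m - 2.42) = 2.14*m^3 - 4.52*m^2 - 0.04*m + 3.64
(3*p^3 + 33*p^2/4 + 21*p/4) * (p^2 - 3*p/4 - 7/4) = 3*p^5 + 6*p^4 - 99*p^3/16 - 147*p^2/8 - 147*p/16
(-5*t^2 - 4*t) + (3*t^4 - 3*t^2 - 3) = 3*t^4 - 8*t^2 - 4*t - 3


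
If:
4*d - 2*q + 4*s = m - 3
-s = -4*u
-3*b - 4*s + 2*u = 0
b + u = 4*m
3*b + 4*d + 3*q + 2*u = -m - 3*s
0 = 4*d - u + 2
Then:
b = -56/647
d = -641/1294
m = -11/647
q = 431/647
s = 48/647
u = 12/647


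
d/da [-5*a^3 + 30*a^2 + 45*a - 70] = -15*a^2 + 60*a + 45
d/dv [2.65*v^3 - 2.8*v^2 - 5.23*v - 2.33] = 7.95*v^2 - 5.6*v - 5.23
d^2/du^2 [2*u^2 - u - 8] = 4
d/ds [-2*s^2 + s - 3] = 1 - 4*s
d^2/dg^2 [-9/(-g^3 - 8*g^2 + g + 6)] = 18*(-(3*g + 8)*(g^3 + 8*g^2 - g - 6) + (3*g^2 + 16*g - 1)^2)/(g^3 + 8*g^2 - g - 6)^3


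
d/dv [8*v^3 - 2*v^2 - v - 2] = 24*v^2 - 4*v - 1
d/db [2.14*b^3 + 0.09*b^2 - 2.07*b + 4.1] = 6.42*b^2 + 0.18*b - 2.07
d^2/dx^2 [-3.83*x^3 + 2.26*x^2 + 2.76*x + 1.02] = 4.52 - 22.98*x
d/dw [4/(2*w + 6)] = -2/(w + 3)^2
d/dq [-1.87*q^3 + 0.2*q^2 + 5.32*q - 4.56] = -5.61*q^2 + 0.4*q + 5.32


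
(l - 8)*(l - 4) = l^2 - 12*l + 32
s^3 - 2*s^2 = s^2*(s - 2)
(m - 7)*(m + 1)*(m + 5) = m^3 - m^2 - 37*m - 35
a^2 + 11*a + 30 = (a + 5)*(a + 6)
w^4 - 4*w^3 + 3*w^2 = w^2*(w - 3)*(w - 1)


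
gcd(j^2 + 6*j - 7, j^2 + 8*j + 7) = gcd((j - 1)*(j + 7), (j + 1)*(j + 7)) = j + 7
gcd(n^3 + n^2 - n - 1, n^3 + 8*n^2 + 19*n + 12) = n + 1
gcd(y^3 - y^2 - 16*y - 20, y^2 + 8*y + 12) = y + 2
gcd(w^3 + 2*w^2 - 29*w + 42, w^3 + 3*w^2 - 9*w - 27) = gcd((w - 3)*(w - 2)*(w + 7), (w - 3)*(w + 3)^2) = w - 3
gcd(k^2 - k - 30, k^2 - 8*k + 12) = k - 6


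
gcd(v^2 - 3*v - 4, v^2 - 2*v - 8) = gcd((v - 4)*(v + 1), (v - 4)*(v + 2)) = v - 4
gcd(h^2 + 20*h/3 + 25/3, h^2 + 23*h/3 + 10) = h + 5/3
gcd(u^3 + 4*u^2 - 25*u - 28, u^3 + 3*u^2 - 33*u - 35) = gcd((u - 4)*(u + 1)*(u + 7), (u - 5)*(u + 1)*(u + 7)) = u^2 + 8*u + 7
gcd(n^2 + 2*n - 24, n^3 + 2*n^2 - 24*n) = n^2 + 2*n - 24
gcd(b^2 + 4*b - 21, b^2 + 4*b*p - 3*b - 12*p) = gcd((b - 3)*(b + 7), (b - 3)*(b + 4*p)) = b - 3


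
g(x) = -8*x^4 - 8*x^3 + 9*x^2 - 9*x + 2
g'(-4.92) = 3132.54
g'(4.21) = -2746.39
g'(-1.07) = -16.54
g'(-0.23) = -14.02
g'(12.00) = -58545.00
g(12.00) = -178522.00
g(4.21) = -2986.47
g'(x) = -32*x^3 - 24*x^2 + 18*x - 9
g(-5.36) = -5062.39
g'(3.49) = -1598.78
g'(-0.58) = -21.27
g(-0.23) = 4.62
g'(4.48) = -3287.34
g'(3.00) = -1035.00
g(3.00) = -808.00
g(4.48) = -3799.58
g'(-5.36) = 4132.71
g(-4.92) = -3470.70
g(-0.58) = 10.90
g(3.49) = -1446.70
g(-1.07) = 21.25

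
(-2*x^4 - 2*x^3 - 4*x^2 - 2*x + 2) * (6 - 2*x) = 4*x^5 - 8*x^4 - 4*x^3 - 20*x^2 - 16*x + 12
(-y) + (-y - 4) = -2*y - 4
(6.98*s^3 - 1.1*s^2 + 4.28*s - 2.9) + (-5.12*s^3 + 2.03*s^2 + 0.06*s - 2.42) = 1.86*s^3 + 0.93*s^2 + 4.34*s - 5.32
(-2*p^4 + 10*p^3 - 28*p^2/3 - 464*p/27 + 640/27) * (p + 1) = -2*p^5 + 8*p^4 + 2*p^3/3 - 716*p^2/27 + 176*p/27 + 640/27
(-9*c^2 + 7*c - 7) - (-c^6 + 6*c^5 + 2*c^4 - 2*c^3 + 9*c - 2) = c^6 - 6*c^5 - 2*c^4 + 2*c^3 - 9*c^2 - 2*c - 5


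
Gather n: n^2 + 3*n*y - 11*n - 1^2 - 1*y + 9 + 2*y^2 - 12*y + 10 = n^2 + n*(3*y - 11) + 2*y^2 - 13*y + 18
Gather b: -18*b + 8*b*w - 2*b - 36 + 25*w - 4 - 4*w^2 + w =b*(8*w - 20) - 4*w^2 + 26*w - 40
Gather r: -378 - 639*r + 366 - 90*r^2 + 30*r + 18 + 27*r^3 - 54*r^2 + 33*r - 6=27*r^3 - 144*r^2 - 576*r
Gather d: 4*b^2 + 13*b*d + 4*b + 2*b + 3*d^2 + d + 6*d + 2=4*b^2 + 6*b + 3*d^2 + d*(13*b + 7) + 2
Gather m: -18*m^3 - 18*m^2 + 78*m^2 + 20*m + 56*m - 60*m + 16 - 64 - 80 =-18*m^3 + 60*m^2 + 16*m - 128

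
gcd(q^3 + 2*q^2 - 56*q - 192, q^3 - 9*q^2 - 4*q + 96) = q - 8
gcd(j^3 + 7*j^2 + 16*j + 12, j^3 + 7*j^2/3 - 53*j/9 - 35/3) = j + 3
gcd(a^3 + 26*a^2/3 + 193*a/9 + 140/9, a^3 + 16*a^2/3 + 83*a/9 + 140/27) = a^2 + 11*a/3 + 28/9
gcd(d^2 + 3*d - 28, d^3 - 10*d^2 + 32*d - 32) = d - 4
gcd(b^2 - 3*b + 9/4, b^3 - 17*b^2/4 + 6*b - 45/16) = b^2 - 3*b + 9/4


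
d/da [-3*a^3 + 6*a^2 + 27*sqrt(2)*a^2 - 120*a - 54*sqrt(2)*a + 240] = -9*a^2 + 12*a + 54*sqrt(2)*a - 120 - 54*sqrt(2)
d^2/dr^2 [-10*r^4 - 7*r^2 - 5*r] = -120*r^2 - 14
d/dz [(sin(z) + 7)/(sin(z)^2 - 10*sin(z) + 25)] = -(sin(z) + 19)*cos(z)/(sin(z) - 5)^3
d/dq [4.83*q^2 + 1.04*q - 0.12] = 9.66*q + 1.04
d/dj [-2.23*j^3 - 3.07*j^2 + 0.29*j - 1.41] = -6.69*j^2 - 6.14*j + 0.29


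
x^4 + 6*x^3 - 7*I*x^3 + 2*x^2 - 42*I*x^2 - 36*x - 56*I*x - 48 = (x + 2)*(x + 4)*(x - 6*I)*(x - I)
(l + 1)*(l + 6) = l^2 + 7*l + 6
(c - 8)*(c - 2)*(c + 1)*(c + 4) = c^4 - 5*c^3 - 30*c^2 + 40*c + 64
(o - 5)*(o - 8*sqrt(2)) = o^2 - 8*sqrt(2)*o - 5*o + 40*sqrt(2)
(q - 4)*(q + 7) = q^2 + 3*q - 28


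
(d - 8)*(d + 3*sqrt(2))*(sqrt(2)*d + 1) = sqrt(2)*d^3 - 8*sqrt(2)*d^2 + 7*d^2 - 56*d + 3*sqrt(2)*d - 24*sqrt(2)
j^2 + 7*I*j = j*(j + 7*I)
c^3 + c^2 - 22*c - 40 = (c - 5)*(c + 2)*(c + 4)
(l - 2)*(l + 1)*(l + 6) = l^3 + 5*l^2 - 8*l - 12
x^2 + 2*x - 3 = (x - 1)*(x + 3)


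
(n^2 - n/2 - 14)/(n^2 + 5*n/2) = (2*n^2 - n - 28)/(n*(2*n + 5))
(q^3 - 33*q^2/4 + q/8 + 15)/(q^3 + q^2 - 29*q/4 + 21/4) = (4*q^2 - 27*q - 40)/(2*(2*q^2 + 5*q - 7))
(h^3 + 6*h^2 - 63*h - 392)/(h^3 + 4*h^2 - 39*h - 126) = (h^2 - h - 56)/(h^2 - 3*h - 18)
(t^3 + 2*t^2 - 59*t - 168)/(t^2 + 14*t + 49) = (t^2 - 5*t - 24)/(t + 7)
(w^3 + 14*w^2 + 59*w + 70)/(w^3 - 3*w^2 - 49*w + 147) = (w^2 + 7*w + 10)/(w^2 - 10*w + 21)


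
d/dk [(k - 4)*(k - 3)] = 2*k - 7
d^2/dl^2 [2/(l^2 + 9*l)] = 4*(-l*(l + 9) + (2*l + 9)^2)/(l^3*(l + 9)^3)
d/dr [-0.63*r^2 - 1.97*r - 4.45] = -1.26*r - 1.97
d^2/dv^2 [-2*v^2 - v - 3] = -4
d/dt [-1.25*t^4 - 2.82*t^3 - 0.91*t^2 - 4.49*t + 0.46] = -5.0*t^3 - 8.46*t^2 - 1.82*t - 4.49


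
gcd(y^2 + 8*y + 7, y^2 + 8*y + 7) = y^2 + 8*y + 7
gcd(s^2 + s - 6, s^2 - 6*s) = 1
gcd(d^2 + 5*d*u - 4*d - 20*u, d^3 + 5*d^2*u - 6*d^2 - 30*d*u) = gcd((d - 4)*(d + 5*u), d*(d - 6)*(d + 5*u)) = d + 5*u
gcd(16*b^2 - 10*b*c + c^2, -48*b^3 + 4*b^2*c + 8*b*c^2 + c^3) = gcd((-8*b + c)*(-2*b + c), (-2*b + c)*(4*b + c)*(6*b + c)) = 2*b - c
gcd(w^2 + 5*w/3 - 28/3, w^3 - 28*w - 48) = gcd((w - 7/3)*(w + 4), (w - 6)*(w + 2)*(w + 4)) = w + 4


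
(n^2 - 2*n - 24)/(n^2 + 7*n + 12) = (n - 6)/(n + 3)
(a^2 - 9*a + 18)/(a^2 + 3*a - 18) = (a - 6)/(a + 6)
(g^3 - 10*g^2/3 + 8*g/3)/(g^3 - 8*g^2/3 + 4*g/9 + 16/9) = 3*g/(3*g + 2)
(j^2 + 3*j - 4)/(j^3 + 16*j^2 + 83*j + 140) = (j - 1)/(j^2 + 12*j + 35)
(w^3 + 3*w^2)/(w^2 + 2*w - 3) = w^2/(w - 1)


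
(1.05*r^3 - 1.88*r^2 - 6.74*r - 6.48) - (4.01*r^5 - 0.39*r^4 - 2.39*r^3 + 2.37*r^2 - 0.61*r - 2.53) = -4.01*r^5 + 0.39*r^4 + 3.44*r^3 - 4.25*r^2 - 6.13*r - 3.95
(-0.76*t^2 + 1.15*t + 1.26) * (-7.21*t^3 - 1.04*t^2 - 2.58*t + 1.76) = 5.4796*t^5 - 7.5011*t^4 - 8.3198*t^3 - 5.615*t^2 - 1.2268*t + 2.2176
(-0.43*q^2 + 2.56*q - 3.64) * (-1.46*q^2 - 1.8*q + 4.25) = 0.6278*q^4 - 2.9636*q^3 - 1.1211*q^2 + 17.432*q - 15.47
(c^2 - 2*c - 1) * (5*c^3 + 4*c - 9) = 5*c^5 - 10*c^4 - c^3 - 17*c^2 + 14*c + 9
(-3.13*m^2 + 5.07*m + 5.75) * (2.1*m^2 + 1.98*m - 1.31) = -6.573*m^4 + 4.4496*m^3 + 26.2139*m^2 + 4.7433*m - 7.5325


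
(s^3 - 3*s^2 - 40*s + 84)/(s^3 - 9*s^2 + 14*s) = (s + 6)/s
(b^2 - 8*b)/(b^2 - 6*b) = (b - 8)/(b - 6)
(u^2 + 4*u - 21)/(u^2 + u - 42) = (u - 3)/(u - 6)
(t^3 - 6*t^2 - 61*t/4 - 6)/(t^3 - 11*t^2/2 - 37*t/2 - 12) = (t + 1/2)/(t + 1)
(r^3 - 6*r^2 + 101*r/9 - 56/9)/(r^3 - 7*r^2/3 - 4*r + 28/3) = (3*r^2 - 11*r + 8)/(3*(r^2 - 4))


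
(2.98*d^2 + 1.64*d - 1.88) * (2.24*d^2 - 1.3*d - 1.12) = 6.6752*d^4 - 0.2004*d^3 - 9.6808*d^2 + 0.6072*d + 2.1056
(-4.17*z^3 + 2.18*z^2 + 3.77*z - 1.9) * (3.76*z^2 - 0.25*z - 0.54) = -15.6792*z^5 + 9.2393*z^4 + 15.882*z^3 - 9.2637*z^2 - 1.5608*z + 1.026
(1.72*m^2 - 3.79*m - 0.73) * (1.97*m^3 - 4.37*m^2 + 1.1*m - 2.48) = 3.3884*m^5 - 14.9827*m^4 + 17.0162*m^3 - 5.2445*m^2 + 8.5962*m + 1.8104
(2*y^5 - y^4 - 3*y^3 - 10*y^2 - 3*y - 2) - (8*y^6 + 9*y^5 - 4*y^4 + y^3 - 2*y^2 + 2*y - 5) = -8*y^6 - 7*y^5 + 3*y^4 - 4*y^3 - 8*y^2 - 5*y + 3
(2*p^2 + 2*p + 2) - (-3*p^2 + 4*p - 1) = 5*p^2 - 2*p + 3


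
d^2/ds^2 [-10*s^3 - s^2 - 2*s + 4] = -60*s - 2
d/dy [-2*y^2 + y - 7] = 1 - 4*y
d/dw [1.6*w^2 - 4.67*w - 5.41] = 3.2*w - 4.67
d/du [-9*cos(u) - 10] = 9*sin(u)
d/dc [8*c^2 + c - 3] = 16*c + 1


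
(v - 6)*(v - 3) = v^2 - 9*v + 18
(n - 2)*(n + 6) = n^2 + 4*n - 12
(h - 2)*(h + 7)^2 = h^3 + 12*h^2 + 21*h - 98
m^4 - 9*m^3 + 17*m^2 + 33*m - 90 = (m - 5)*(m - 3)^2*(m + 2)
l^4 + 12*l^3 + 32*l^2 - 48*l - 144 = (l - 2)*(l + 2)*(l + 6)^2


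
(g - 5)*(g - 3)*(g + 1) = g^3 - 7*g^2 + 7*g + 15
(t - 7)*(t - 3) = t^2 - 10*t + 21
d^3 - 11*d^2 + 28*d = d*(d - 7)*(d - 4)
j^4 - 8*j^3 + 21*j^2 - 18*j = j*(j - 3)^2*(j - 2)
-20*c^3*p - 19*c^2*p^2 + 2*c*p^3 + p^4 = p*(-4*c + p)*(c + p)*(5*c + p)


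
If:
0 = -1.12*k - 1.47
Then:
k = -1.31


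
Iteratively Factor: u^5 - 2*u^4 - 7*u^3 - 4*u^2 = (u - 4)*(u^4 + 2*u^3 + u^2) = u*(u - 4)*(u^3 + 2*u^2 + u) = u*(u - 4)*(u + 1)*(u^2 + u) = u^2*(u - 4)*(u + 1)*(u + 1)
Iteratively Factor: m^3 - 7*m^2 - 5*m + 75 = (m - 5)*(m^2 - 2*m - 15) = (m - 5)^2*(m + 3)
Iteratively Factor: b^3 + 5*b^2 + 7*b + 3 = (b + 1)*(b^2 + 4*b + 3) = (b + 1)^2*(b + 3)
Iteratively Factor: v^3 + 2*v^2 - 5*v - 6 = (v + 3)*(v^2 - v - 2) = (v - 2)*(v + 3)*(v + 1)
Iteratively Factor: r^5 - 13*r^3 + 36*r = (r - 2)*(r^4 + 2*r^3 - 9*r^2 - 18*r) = r*(r - 2)*(r^3 + 2*r^2 - 9*r - 18) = r*(r - 2)*(r + 2)*(r^2 - 9) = r*(r - 3)*(r - 2)*(r + 2)*(r + 3)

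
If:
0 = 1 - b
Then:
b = 1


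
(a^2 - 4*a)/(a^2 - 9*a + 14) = a*(a - 4)/(a^2 - 9*a + 14)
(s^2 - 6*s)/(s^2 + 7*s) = (s - 6)/(s + 7)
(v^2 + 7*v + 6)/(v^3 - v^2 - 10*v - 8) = (v + 6)/(v^2 - 2*v - 8)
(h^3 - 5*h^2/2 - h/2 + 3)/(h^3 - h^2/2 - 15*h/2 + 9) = (h + 1)/(h + 3)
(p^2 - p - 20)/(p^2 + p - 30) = (p + 4)/(p + 6)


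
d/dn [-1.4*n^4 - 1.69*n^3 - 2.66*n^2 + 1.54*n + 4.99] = -5.6*n^3 - 5.07*n^2 - 5.32*n + 1.54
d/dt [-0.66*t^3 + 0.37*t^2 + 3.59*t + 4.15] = -1.98*t^2 + 0.74*t + 3.59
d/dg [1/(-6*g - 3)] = 2/(3*(2*g + 1)^2)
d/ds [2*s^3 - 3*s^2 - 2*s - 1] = 6*s^2 - 6*s - 2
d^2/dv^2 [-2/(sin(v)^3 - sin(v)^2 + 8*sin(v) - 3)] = 2*(9*sin(v)^6 - 11*sin(v)^5 + 8*sin(v)^4 + 19*sin(v)^3 - 2*sin(v)^2 + 54*sin(v) - 122)/(sin(v)^3 - sin(v)^2 + 8*sin(v) - 3)^3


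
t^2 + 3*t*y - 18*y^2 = (t - 3*y)*(t + 6*y)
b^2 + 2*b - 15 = (b - 3)*(b + 5)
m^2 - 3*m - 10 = (m - 5)*(m + 2)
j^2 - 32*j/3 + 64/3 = (j - 8)*(j - 8/3)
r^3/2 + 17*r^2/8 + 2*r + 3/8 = (r/2 + 1/2)*(r + 1/4)*(r + 3)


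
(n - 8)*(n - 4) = n^2 - 12*n + 32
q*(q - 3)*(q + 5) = q^3 + 2*q^2 - 15*q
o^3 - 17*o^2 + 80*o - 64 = (o - 8)^2*(o - 1)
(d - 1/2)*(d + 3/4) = d^2 + d/4 - 3/8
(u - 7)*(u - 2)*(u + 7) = u^3 - 2*u^2 - 49*u + 98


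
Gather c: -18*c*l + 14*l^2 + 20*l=-18*c*l + 14*l^2 + 20*l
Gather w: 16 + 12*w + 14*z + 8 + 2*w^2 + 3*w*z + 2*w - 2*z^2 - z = 2*w^2 + w*(3*z + 14) - 2*z^2 + 13*z + 24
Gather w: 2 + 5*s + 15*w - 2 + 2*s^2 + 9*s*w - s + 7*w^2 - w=2*s^2 + 4*s + 7*w^2 + w*(9*s + 14)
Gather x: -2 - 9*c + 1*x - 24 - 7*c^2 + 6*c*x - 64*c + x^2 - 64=-7*c^2 - 73*c + x^2 + x*(6*c + 1) - 90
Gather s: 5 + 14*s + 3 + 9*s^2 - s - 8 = 9*s^2 + 13*s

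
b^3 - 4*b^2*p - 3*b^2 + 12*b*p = b*(b - 3)*(b - 4*p)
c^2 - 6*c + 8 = (c - 4)*(c - 2)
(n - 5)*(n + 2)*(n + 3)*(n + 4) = n^4 + 4*n^3 - 19*n^2 - 106*n - 120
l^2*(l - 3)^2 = l^4 - 6*l^3 + 9*l^2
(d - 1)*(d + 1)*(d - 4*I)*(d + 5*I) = d^4 + I*d^3 + 19*d^2 - I*d - 20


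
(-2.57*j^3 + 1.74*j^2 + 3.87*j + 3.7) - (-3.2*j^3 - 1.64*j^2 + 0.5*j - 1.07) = 0.63*j^3 + 3.38*j^2 + 3.37*j + 4.77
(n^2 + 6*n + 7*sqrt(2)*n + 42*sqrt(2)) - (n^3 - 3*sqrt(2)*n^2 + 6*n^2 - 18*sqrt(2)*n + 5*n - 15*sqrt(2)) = -n^3 - 5*n^2 + 3*sqrt(2)*n^2 + n + 25*sqrt(2)*n + 57*sqrt(2)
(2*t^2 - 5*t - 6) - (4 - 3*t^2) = 5*t^2 - 5*t - 10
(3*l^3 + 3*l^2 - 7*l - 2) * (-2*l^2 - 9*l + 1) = -6*l^5 - 33*l^4 - 10*l^3 + 70*l^2 + 11*l - 2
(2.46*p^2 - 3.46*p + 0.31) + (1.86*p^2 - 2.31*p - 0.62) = 4.32*p^2 - 5.77*p - 0.31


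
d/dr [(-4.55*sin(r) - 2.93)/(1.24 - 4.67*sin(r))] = -19.3251*cos(r)/(4.67*sin(r) - 1.24)^2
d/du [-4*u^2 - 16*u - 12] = -8*u - 16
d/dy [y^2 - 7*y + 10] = 2*y - 7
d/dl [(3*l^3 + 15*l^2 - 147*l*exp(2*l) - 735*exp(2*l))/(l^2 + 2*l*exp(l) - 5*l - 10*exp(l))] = 3*((l^2 + 2*l*exp(l) - 5*l - 10*exp(l))*(3*l^2 - 98*l*exp(2*l) + 10*l - 539*exp(2*l)) - (l^3 + 5*l^2 - 49*l*exp(2*l) - 245*exp(2*l))*(2*l*exp(l) + 2*l - 8*exp(l) - 5))/(l^2 + 2*l*exp(l) - 5*l - 10*exp(l))^2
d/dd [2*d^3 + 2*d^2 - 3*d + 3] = 6*d^2 + 4*d - 3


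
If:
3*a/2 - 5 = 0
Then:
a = 10/3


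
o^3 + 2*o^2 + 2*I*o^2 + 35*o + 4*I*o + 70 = (o + 2)*(o - 5*I)*(o + 7*I)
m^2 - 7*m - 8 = (m - 8)*(m + 1)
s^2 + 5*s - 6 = (s - 1)*(s + 6)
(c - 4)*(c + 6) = c^2 + 2*c - 24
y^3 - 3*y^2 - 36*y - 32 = (y - 8)*(y + 1)*(y + 4)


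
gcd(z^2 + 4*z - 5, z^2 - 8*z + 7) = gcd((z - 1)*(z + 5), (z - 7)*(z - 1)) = z - 1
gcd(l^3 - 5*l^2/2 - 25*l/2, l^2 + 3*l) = l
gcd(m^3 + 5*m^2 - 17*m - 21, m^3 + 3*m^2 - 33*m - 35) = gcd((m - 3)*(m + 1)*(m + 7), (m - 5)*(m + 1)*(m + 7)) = m^2 + 8*m + 7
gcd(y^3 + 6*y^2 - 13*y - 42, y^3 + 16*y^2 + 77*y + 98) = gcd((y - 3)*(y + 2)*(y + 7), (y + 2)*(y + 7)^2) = y^2 + 9*y + 14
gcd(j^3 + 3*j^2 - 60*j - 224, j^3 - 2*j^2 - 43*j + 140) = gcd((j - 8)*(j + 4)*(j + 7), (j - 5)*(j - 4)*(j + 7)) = j + 7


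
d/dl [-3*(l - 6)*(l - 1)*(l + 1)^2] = -12*l^3 + 45*l^2 + 42*l - 15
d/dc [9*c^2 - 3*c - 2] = 18*c - 3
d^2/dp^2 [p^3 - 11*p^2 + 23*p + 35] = 6*p - 22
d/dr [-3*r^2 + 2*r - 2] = 2 - 6*r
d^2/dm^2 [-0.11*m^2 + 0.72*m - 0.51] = -0.220000000000000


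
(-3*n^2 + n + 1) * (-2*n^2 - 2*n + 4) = 6*n^4 + 4*n^3 - 16*n^2 + 2*n + 4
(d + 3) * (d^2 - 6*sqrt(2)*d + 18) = d^3 - 6*sqrt(2)*d^2 + 3*d^2 - 18*sqrt(2)*d + 18*d + 54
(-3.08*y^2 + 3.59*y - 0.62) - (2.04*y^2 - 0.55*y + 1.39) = -5.12*y^2 + 4.14*y - 2.01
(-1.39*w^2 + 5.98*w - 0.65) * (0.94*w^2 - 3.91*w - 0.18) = -1.3066*w^4 + 11.0561*w^3 - 23.7426*w^2 + 1.4651*w + 0.117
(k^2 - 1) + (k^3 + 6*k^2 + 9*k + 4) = k^3 + 7*k^2 + 9*k + 3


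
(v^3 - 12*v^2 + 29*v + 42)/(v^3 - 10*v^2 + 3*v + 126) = (v + 1)/(v + 3)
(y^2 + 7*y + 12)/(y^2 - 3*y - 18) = (y + 4)/(y - 6)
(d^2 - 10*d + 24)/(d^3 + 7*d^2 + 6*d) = (d^2 - 10*d + 24)/(d*(d^2 + 7*d + 6))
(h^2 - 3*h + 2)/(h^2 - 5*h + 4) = (h - 2)/(h - 4)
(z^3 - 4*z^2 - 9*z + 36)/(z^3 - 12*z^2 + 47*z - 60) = (z + 3)/(z - 5)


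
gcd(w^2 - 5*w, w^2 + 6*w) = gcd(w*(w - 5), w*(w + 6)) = w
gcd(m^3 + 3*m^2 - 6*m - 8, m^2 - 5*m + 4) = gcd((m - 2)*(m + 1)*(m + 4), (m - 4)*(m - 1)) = 1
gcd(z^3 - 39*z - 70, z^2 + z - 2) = z + 2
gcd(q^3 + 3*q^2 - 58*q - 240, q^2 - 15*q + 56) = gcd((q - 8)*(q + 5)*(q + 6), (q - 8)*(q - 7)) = q - 8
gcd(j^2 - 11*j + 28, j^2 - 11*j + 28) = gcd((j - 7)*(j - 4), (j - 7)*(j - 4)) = j^2 - 11*j + 28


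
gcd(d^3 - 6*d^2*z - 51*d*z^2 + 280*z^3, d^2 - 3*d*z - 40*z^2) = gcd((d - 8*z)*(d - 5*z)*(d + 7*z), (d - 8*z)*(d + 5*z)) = -d + 8*z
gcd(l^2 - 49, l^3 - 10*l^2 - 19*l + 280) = l - 7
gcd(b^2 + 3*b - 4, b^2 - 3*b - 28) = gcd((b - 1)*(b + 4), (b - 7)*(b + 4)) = b + 4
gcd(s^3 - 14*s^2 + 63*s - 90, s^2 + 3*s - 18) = s - 3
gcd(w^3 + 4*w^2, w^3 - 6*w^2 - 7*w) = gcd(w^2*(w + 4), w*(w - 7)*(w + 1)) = w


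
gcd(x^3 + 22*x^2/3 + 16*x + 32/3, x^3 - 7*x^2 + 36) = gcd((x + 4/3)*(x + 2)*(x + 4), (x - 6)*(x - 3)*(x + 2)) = x + 2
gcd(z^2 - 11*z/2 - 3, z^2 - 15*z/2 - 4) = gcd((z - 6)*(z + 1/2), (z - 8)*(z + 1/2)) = z + 1/2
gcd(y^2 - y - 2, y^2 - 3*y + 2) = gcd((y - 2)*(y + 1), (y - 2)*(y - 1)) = y - 2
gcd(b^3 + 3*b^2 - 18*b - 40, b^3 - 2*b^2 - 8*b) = b^2 - 2*b - 8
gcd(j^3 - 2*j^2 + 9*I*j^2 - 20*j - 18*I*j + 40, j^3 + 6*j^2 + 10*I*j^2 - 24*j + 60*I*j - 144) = j + 4*I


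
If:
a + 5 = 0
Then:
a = -5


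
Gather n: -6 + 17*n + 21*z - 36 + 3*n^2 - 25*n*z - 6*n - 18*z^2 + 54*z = 3*n^2 + n*(11 - 25*z) - 18*z^2 + 75*z - 42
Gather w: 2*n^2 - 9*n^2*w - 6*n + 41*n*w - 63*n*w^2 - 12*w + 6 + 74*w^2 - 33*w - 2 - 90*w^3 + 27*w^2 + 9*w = 2*n^2 - 6*n - 90*w^3 + w^2*(101 - 63*n) + w*(-9*n^2 + 41*n - 36) + 4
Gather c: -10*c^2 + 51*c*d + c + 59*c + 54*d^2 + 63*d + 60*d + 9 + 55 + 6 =-10*c^2 + c*(51*d + 60) + 54*d^2 + 123*d + 70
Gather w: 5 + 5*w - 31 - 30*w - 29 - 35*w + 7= -60*w - 48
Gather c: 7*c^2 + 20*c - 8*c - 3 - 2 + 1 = 7*c^2 + 12*c - 4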